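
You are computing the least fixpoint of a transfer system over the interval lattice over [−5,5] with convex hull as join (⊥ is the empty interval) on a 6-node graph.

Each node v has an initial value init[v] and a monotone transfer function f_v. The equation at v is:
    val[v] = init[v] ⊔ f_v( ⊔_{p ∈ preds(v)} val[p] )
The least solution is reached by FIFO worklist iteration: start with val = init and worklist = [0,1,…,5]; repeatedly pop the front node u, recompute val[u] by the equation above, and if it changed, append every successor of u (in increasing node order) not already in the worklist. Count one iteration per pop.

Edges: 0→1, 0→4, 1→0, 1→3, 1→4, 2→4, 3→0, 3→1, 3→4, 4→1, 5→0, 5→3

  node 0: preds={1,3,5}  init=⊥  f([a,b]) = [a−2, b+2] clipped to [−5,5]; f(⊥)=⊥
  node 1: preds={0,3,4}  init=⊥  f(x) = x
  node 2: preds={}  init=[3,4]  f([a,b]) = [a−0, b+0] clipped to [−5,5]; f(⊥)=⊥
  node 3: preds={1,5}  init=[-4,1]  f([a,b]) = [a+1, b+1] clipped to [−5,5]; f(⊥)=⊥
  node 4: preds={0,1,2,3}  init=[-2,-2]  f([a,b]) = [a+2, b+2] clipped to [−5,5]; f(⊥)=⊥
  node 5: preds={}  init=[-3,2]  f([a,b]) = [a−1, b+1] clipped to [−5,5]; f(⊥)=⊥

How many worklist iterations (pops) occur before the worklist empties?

11

Iteration log — 11 steps:
  step 1. node 0  ⊔preds=[-4,2]  new=[-5,4]  old=⊥  +wl: 
  step 2. node 1  ⊔preds=[-5,4]  new=[-5,4]  old=⊥  +wl: 0
  step 3. node 2  ⊔preds=⊥  new=[3,4]  stable
  step 4. node 3  ⊔preds=[-5,4]  new=[-4,5]  old=[-4,1]  +wl: 1
  step 5. node 4  ⊔preds=[-5,5]  new=[-3,5]  old=[-2,-2]  +wl: 
  step 6. node 5  ⊔preds=⊥  new=[-3,2]  stable
  step 7. node 0  ⊔preds=[-5,5]  new=[-5,5]  old=[-5,4]  +wl: 4
  step 8. node 1  ⊔preds=[-5,5]  new=[-5,5]  old=[-5,4]  +wl: 0,3
  step 9. node 4  ⊔preds=[-5,5]  new=[-3,5]  stable
  step 10. node 0  ⊔preds=[-5,5]  new=[-5,5]  stable
  step 11. node 3  ⊔preds=[-5,5]  new=[-4,5]  stable

Least fixpoint reached:
  node 0: [-5,5]
  node 1: [-5,5]
  node 2: [3,4]
  node 3: [-4,5]
  node 4: [-3,5]
  node 5: [-3,2]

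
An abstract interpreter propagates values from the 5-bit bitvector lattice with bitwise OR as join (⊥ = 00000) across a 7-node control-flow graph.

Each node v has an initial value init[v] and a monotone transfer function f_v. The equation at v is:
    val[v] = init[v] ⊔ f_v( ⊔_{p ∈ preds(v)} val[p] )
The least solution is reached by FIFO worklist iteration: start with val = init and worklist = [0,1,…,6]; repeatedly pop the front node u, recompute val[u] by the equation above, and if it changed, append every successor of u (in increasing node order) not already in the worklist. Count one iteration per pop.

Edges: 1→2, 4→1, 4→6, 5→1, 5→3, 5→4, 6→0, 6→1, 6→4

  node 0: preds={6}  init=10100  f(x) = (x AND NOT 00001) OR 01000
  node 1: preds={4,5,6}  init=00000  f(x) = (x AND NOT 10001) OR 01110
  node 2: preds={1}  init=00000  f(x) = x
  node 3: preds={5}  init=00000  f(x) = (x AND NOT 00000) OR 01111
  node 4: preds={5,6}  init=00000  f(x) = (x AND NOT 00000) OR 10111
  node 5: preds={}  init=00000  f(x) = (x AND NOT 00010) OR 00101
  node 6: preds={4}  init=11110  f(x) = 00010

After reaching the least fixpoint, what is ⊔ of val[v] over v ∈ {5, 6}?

11111

Trace (10 dequeues):
  [1] u=0 | in 11110 | out 11110 | prev 10100 | push {}
  [2] u=1 | in 11110 | out 01110 | prev 00000 | push {}
  [3] u=2 | in 01110 | out 01110 | prev 00000 | push {}
  [4] u=3 | in 00000 | out 01111 | prev 00000 | push {}
  [5] u=4 | in 11110 | out 11111 | prev 00000 | push {1}
  [6] u=5 | in 00000 | out 00101 | prev 00000 | push {3,4}
  [7] u=6 | in 11111 | out 11110 | ==
  [8] u=1 | in 11111 | out 01110 | ==
  [9] u=3 | in 00101 | out 01111 | ==
  [10] u=4 | in 11111 | out 11111 | ==

Converged values:
  [0] 11110
  [1] 01110
  [2] 01110
  [3] 01111
  [4] 11111
  [5] 00101
  [6] 11110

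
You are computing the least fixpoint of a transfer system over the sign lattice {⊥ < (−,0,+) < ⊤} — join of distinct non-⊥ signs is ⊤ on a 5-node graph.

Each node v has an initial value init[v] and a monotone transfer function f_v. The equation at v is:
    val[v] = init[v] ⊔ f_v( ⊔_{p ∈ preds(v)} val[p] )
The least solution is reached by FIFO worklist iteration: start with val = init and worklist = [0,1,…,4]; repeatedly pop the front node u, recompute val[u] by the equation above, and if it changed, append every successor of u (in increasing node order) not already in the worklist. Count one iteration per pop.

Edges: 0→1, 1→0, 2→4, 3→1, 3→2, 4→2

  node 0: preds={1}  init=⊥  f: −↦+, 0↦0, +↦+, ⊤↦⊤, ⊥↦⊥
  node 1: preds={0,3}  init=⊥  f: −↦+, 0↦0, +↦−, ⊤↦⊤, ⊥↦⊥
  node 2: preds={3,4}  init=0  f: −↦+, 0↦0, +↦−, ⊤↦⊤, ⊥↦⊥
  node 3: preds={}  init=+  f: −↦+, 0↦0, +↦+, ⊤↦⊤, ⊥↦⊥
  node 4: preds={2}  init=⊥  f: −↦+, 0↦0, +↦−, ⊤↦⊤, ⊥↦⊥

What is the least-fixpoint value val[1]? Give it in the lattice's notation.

−

Worklist (8 pops):
  #1 pop 0: in=⊥ → ⊥ (no change)
  #2 pop 1: in=+ → − (was ⊥); enqueue [0]
  #3 pop 2: in=+ → ⊤ (was 0); enqueue []
  #4 pop 3: in=⊥ → + (no change)
  #5 pop 4: in=⊤ → ⊤ (was ⊥); enqueue [2]
  #6 pop 0: in=− → + (was ⊥); enqueue [1]
  #7 pop 2: in=⊤ → ⊤ (no change)
  #8 pop 1: in=+ → − (no change)

Fixpoint:
  val[0] = +
  val[1] = −
  val[2] = ⊤
  val[3] = +
  val[4] = ⊤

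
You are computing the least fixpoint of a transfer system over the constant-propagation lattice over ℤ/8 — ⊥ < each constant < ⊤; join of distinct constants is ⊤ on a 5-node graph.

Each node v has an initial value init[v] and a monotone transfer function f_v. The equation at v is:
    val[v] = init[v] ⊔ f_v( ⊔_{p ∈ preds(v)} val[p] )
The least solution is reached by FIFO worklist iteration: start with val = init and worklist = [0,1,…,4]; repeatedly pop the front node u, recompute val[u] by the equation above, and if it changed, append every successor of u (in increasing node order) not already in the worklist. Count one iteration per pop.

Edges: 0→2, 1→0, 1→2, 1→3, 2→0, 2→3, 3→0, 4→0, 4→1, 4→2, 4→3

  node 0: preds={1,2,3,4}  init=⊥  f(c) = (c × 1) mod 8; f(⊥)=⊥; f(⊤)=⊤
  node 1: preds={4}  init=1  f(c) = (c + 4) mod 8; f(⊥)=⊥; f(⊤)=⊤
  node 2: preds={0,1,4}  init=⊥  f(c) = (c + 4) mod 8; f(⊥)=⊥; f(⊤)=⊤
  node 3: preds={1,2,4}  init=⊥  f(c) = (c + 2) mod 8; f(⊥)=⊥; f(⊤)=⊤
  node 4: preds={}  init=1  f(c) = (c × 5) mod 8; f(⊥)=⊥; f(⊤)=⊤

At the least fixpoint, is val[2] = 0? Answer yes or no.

Trace (7 dequeues):
  [1] u=0 | in 1 | out 1 | prev ⊥ | push {}
  [2] u=1 | in 1 | out ⊤ | prev 1 | push {0}
  [3] u=2 | in ⊤ | out ⊤ | prev ⊥ | push {}
  [4] u=3 | in ⊤ | out ⊤ | prev ⊥ | push {}
  [5] u=4 | in ⊥ | out 1 | ==
  [6] u=0 | in ⊤ | out ⊤ | prev 1 | push {2}
  [7] u=2 | in ⊤ | out ⊤ | ==

Converged values:
  [0] ⊤
  [1] ⊤
  [2] ⊤
  [3] ⊤
  [4] 1

no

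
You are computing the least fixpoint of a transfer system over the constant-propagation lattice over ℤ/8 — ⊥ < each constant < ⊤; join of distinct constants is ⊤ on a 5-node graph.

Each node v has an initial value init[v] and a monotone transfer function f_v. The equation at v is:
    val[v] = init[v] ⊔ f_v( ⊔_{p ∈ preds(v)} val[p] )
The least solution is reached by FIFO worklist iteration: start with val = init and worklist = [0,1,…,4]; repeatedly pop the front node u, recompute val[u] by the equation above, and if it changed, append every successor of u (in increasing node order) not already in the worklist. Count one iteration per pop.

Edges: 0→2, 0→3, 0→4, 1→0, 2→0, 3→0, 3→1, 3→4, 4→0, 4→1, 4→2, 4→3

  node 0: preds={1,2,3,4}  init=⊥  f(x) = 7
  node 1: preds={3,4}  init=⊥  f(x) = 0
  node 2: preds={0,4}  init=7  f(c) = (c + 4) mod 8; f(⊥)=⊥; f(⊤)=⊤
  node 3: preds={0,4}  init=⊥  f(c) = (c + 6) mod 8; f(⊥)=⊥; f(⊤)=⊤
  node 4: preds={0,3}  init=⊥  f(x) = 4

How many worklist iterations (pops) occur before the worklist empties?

Trace (12 dequeues):
  [1] u=0 | in 7 | out 7 | prev ⊥ | push {}
  [2] u=1 | in ⊥ | out 0 | prev ⊥ | push {0}
  [3] u=2 | in 7 | out ⊤ | prev 7 | push {}
  [4] u=3 | in 7 | out 5 | prev ⊥ | push {1}
  [5] u=4 | in ⊤ | out 4 | prev ⊥ | push {2,3}
  [6] u=0 | in ⊤ | out 7 | ==
  [7] u=1 | in ⊤ | out 0 | ==
  [8] u=2 | in ⊤ | out ⊤ | ==
  [9] u=3 | in ⊤ | out ⊤ | prev 5 | push {0,1,4}
  [10] u=0 | in ⊤ | out 7 | ==
  [11] u=1 | in ⊤ | out 0 | ==
  [12] u=4 | in ⊤ | out 4 | ==

Converged values:
  [0] 7
  [1] 0
  [2] ⊤
  [3] ⊤
  [4] 4

12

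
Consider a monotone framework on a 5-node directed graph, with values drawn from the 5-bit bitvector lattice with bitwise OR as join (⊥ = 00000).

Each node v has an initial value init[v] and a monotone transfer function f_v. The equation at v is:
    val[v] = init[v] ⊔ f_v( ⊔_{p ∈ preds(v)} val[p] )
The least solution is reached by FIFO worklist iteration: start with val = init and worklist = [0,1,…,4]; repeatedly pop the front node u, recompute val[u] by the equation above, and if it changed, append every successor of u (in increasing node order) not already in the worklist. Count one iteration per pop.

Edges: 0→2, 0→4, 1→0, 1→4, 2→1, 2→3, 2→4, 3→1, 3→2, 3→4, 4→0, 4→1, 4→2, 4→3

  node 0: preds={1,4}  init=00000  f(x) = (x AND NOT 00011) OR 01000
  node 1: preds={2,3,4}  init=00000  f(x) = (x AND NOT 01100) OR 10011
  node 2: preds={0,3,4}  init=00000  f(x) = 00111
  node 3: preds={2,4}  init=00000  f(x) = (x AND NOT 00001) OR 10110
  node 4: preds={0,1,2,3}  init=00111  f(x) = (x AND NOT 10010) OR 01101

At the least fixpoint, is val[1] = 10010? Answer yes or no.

no

Worklist (12 pops):
  #1 pop 0: in=00111 → 01100 (was 00000); enqueue []
  #2 pop 1: in=00111 → 10011 (was 00000); enqueue [0]
  #3 pop 2: in=01111 → 00111 (was 00000); enqueue [1]
  #4 pop 3: in=00111 → 10110 (was 00000); enqueue [2]
  #5 pop 4: in=11111 → 01111 (was 00111); enqueue [3]
  #6 pop 0: in=11111 → 11100 (was 01100); enqueue [4]
  #7 pop 1: in=11111 → 10011 (no change)
  #8 pop 2: in=11111 → 00111 (no change)
  #9 pop 3: in=01111 → 11110 (was 10110); enqueue [1,2]
  #10 pop 4: in=11111 → 01111 (no change)
  #11 pop 1: in=11111 → 10011 (no change)
  #12 pop 2: in=11111 → 00111 (no change)

Fixpoint:
  val[0] = 11100
  val[1] = 10011
  val[2] = 00111
  val[3] = 11110
  val[4] = 01111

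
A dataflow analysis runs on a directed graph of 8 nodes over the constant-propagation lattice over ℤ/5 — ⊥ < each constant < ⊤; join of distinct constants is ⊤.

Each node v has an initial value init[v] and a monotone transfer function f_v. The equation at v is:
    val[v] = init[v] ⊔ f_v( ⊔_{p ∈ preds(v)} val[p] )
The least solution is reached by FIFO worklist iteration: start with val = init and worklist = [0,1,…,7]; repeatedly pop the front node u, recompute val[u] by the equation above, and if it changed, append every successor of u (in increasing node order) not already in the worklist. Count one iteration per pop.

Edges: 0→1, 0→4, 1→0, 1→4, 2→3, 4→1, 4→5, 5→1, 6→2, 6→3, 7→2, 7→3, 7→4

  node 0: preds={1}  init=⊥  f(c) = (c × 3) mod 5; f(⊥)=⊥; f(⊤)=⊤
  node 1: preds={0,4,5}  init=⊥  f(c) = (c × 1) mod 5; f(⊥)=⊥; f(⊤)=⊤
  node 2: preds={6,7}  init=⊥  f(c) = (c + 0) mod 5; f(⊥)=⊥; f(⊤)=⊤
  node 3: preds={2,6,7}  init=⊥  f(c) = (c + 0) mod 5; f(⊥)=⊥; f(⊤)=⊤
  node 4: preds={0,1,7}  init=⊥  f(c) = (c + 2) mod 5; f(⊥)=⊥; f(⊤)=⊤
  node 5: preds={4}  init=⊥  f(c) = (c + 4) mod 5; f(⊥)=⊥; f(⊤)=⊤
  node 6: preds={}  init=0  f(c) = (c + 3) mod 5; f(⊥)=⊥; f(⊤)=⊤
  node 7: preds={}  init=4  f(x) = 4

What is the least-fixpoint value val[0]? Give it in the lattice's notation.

Iteration log — 14 steps:
  step 1. node 0  ⊔preds=⊥  new=⊥  stable
  step 2. node 1  ⊔preds=⊥  new=⊥  stable
  step 3. node 2  ⊔preds=⊤  new=⊤  old=⊥  +wl: 
  step 4. node 3  ⊔preds=⊤  new=⊤  old=⊥  +wl: 
  step 5. node 4  ⊔preds=4  new=1  old=⊥  +wl: 1
  step 6. node 5  ⊔preds=1  new=0  old=⊥  +wl: 
  step 7. node 6  ⊔preds=⊥  new=0  stable
  step 8. node 7  ⊔preds=⊥  new=4  stable
  step 9. node 1  ⊔preds=⊤  new=⊤  old=⊥  +wl: 0,4
  step 10. node 0  ⊔preds=⊤  new=⊤  old=⊥  +wl: 1
  step 11. node 4  ⊔preds=⊤  new=⊤  old=1  +wl: 5
  step 12. node 1  ⊔preds=⊤  new=⊤  stable
  step 13. node 5  ⊔preds=⊤  new=⊤  old=0  +wl: 1
  step 14. node 1  ⊔preds=⊤  new=⊤  stable

Least fixpoint reached:
  node 0: ⊤
  node 1: ⊤
  node 2: ⊤
  node 3: ⊤
  node 4: ⊤
  node 5: ⊤
  node 6: 0
  node 7: 4

⊤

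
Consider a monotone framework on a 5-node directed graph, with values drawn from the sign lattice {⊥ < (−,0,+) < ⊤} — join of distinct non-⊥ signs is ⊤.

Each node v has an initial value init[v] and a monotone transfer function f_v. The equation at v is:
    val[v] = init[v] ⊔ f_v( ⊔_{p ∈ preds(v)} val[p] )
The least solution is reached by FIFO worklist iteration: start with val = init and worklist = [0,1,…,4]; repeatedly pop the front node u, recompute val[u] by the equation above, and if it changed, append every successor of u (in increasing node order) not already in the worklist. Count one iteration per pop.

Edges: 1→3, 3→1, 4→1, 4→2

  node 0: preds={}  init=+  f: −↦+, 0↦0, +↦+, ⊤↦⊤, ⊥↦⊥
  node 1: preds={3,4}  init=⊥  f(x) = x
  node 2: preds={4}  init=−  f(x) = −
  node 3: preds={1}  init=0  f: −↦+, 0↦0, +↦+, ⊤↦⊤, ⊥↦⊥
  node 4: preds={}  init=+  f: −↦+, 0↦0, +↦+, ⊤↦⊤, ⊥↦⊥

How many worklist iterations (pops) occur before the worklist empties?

Worklist (6 pops):
  #1 pop 0: in=⊥ → + (no change)
  #2 pop 1: in=⊤ → ⊤ (was ⊥); enqueue []
  #3 pop 2: in=+ → − (no change)
  #4 pop 3: in=⊤ → ⊤ (was 0); enqueue [1]
  #5 pop 4: in=⊥ → + (no change)
  #6 pop 1: in=⊤ → ⊤ (no change)

Fixpoint:
  val[0] = +
  val[1] = ⊤
  val[2] = −
  val[3] = ⊤
  val[4] = +

6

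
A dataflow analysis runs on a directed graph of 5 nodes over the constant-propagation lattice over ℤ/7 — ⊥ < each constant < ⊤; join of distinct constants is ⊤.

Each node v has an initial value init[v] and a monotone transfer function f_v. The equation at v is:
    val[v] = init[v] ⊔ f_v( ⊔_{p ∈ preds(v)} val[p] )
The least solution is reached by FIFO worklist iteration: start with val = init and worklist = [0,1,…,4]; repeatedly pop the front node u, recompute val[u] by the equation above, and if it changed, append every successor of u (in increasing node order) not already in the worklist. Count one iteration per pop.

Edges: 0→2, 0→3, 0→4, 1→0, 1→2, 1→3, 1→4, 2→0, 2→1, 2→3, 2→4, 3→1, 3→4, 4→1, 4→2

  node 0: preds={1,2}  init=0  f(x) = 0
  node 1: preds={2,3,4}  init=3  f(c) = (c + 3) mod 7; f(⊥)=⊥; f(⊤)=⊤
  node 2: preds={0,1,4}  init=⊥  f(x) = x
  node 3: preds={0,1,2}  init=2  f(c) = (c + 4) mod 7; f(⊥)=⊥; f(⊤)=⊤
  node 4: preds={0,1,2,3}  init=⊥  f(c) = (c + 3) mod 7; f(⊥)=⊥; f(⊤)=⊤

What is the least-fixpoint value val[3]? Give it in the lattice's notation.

Iteration log — 8 steps:
  step 1. node 0  ⊔preds=3  new=0  stable
  step 2. node 1  ⊔preds=2  new=⊤  old=3  +wl: 0
  step 3. node 2  ⊔preds=⊤  new=⊤  old=⊥  +wl: 1
  step 4. node 3  ⊔preds=⊤  new=⊤  old=2  +wl: 
  step 5. node 4  ⊔preds=⊤  new=⊤  old=⊥  +wl: 2
  step 6. node 0  ⊔preds=⊤  new=0  stable
  step 7. node 1  ⊔preds=⊤  new=⊤  stable
  step 8. node 2  ⊔preds=⊤  new=⊤  stable

Least fixpoint reached:
  node 0: 0
  node 1: ⊤
  node 2: ⊤
  node 3: ⊤
  node 4: ⊤

⊤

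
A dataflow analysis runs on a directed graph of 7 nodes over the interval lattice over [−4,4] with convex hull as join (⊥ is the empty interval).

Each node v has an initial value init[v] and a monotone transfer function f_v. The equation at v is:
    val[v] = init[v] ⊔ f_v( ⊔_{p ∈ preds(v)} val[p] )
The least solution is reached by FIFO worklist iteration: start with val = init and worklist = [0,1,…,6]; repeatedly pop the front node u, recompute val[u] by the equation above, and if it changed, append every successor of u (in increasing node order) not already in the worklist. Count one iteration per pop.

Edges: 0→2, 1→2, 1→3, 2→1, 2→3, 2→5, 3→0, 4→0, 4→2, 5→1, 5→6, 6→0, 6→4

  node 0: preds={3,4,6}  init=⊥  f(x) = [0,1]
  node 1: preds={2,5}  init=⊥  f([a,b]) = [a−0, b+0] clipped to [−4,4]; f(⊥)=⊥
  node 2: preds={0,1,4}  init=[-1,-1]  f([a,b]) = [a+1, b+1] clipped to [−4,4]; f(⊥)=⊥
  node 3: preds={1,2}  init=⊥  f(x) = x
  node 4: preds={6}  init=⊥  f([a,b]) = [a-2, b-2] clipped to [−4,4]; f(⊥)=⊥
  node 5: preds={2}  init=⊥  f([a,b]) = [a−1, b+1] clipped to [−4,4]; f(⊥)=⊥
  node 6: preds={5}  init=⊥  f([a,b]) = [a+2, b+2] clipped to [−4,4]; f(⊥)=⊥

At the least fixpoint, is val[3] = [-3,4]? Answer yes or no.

Trace (19 dequeues):
  [1] u=0 | in ⊥ | out [0,1] | prev ⊥ | push {}
  [2] u=1 | in [-1,-1] | out [-1,-1] | prev ⊥ | push {}
  [3] u=2 | in [-1,1] | out [-1,2] | prev [-1,-1] | push {1}
  [4] u=3 | in [-1,2] | out [-1,2] | prev ⊥ | push {0}
  [5] u=4 | in ⊥ | out ⊥ | ==
  [6] u=5 | in [-1,2] | out [-2,3] | prev ⊥ | push {}
  [7] u=6 | in [-2,3] | out [0,4] | prev ⊥ | push {4}
  [8] u=1 | in [-2,3] | out [-2,3] | prev [-1,-1] | push {2,3}
  [9] u=0 | in [-1,4] | out [0,1] | ==
  [10] u=4 | in [0,4] | out [-2,2] | prev ⊥ | push {0}
  [11] u=2 | in [-2,3] | out [-1,4] | prev [-1,2] | push {1,5}
  [12] u=3 | in [-2,4] | out [-2,4] | prev [-1,2] | push {}
  [13] u=0 | in [-2,4] | out [0,1] | ==
  [14] u=1 | in [-2,4] | out [-2,4] | prev [-2,3] | push {2,3}
  [15] u=5 | in [-1,4] | out [-2,4] | prev [-2,3] | push {1,6}
  [16] u=2 | in [-2,4] | out [-1,4] | ==
  [17] u=3 | in [-2,4] | out [-2,4] | ==
  [18] u=1 | in [-2,4] | out [-2,4] | ==
  [19] u=6 | in [-2,4] | out [0,4] | ==

Converged values:
  [0] [0,1]
  [1] [-2,4]
  [2] [-1,4]
  [3] [-2,4]
  [4] [-2,2]
  [5] [-2,4]
  [6] [0,4]

no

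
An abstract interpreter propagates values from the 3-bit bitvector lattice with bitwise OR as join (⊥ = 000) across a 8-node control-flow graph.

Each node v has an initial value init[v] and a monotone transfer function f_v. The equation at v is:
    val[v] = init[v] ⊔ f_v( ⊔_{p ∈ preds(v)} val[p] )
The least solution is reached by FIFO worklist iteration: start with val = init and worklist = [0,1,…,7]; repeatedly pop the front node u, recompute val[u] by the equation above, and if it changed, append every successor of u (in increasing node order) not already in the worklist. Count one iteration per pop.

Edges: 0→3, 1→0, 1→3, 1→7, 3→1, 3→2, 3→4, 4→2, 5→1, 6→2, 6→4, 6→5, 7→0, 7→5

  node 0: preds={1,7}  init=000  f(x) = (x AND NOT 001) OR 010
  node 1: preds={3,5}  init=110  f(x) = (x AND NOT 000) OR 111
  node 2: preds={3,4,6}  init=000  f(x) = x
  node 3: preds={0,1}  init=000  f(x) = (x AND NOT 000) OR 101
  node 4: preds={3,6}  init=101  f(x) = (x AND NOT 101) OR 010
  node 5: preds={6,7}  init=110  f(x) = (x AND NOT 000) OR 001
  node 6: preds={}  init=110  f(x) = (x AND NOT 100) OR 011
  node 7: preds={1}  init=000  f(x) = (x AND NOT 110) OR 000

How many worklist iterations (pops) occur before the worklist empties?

Worklist (13 pops):
  #1 pop 0: in=110 → 110 (was 000); enqueue []
  #2 pop 1: in=110 → 111 (was 110); enqueue [0]
  #3 pop 2: in=111 → 111 (was 000); enqueue []
  #4 pop 3: in=111 → 111 (was 000); enqueue [1,2]
  #5 pop 4: in=111 → 111 (was 101); enqueue []
  #6 pop 5: in=110 → 111 (was 110); enqueue []
  #7 pop 6: in=000 → 111 (was 110); enqueue [4,5]
  #8 pop 7: in=111 → 001 (was 000); enqueue []
  #9 pop 0: in=111 → 110 (no change)
  #10 pop 1: in=111 → 111 (no change)
  #11 pop 2: in=111 → 111 (no change)
  #12 pop 4: in=111 → 111 (no change)
  #13 pop 5: in=111 → 111 (no change)

Fixpoint:
  val[0] = 110
  val[1] = 111
  val[2] = 111
  val[3] = 111
  val[4] = 111
  val[5] = 111
  val[6] = 111
  val[7] = 001

13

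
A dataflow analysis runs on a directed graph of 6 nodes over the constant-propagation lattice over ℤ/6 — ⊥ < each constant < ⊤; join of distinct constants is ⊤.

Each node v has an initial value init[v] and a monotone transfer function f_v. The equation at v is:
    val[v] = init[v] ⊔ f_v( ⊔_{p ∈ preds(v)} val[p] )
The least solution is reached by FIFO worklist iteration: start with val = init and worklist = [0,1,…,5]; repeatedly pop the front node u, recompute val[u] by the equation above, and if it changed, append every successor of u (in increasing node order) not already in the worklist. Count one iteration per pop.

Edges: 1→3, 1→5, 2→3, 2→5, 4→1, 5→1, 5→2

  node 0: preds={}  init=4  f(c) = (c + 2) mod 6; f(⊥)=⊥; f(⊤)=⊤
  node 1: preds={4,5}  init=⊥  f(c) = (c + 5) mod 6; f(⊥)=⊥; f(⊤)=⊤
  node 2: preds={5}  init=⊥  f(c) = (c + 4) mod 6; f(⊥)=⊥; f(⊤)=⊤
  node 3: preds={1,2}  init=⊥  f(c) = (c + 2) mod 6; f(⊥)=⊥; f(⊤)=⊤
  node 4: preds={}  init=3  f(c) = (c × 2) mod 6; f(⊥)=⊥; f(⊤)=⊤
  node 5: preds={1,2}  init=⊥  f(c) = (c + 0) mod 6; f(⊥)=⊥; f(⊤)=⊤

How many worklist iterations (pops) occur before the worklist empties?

14

Worklist (14 pops):
  #1 pop 0: in=⊥ → 4 (no change)
  #2 pop 1: in=3 → 2 (was ⊥); enqueue []
  #3 pop 2: in=⊥ → ⊥ (no change)
  #4 pop 3: in=2 → 4 (was ⊥); enqueue []
  #5 pop 4: in=⊥ → 3 (no change)
  #6 pop 5: in=2 → 2 (was ⊥); enqueue [1,2]
  #7 pop 1: in=⊤ → ⊤ (was 2); enqueue [3,5]
  #8 pop 2: in=2 → 0 (was ⊥); enqueue []
  #9 pop 3: in=⊤ → ⊤ (was 4); enqueue []
  #10 pop 5: in=⊤ → ⊤ (was 2); enqueue [1,2]
  #11 pop 1: in=⊤ → ⊤ (no change)
  #12 pop 2: in=⊤ → ⊤ (was 0); enqueue [3,5]
  #13 pop 3: in=⊤ → ⊤ (no change)
  #14 pop 5: in=⊤ → ⊤ (no change)

Fixpoint:
  val[0] = 4
  val[1] = ⊤
  val[2] = ⊤
  val[3] = ⊤
  val[4] = 3
  val[5] = ⊤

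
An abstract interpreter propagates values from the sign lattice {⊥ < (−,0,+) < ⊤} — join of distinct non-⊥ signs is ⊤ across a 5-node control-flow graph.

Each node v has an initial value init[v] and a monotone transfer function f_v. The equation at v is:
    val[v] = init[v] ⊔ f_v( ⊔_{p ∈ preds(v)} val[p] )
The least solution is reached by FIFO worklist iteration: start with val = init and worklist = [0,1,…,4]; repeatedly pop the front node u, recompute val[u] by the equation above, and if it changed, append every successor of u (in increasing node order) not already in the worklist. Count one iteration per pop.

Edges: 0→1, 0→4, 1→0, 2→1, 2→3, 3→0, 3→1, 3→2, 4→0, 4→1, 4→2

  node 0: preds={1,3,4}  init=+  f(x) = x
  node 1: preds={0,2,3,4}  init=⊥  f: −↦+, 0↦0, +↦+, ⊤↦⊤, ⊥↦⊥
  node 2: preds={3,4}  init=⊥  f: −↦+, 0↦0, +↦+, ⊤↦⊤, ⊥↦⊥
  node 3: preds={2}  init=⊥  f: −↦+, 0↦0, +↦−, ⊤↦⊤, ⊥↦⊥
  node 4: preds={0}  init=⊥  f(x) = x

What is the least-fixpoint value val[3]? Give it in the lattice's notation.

Trace (20 dequeues):
  [1] u=0 | in ⊥ | out + | ==
  [2] u=1 | in + | out + | prev ⊥ | push {0}
  [3] u=2 | in ⊥ | out ⊥ | ==
  [4] u=3 | in ⊥ | out ⊥ | ==
  [5] u=4 | in + | out + | prev ⊥ | push {1,2}
  [6] u=0 | in + | out + | ==
  [7] u=1 | in + | out + | ==
  [8] u=2 | in + | out + | prev ⊥ | push {1,3}
  [9] u=1 | in + | out + | ==
  [10] u=3 | in + | out − | prev ⊥ | push {0,1,2}
  [11] u=0 | in ⊤ | out ⊤ | prev + | push {4}
  [12] u=1 | in ⊤ | out ⊤ | prev + | push {0}
  [13] u=2 | in ⊤ | out ⊤ | prev + | push {1,3}
  [14] u=4 | in ⊤ | out ⊤ | prev + | push {2}
  [15] u=0 | in ⊤ | out ⊤ | ==
  [16] u=1 | in ⊤ | out ⊤ | ==
  [17] u=3 | in ⊤ | out ⊤ | prev − | push {0,1}
  [18] u=2 | in ⊤ | out ⊤ | ==
  [19] u=0 | in ⊤ | out ⊤ | ==
  [20] u=1 | in ⊤ | out ⊤ | ==

Converged values:
  [0] ⊤
  [1] ⊤
  [2] ⊤
  [3] ⊤
  [4] ⊤

⊤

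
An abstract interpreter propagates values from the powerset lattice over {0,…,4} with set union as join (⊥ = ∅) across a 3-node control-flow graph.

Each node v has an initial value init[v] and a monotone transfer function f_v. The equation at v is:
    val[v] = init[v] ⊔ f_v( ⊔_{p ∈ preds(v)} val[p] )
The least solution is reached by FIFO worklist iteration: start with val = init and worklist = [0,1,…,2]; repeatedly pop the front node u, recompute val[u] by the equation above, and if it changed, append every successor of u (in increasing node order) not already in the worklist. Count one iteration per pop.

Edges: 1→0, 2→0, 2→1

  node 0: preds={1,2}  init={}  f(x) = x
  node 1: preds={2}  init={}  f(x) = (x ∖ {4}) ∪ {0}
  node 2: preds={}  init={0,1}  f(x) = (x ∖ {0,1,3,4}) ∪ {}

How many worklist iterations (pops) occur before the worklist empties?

4

Trace (4 dequeues):
  [1] u=0 | in {0,1} | out {0,1} | prev {} | push {}
  [2] u=1 | in {0,1} | out {0,1} | prev {} | push {0}
  [3] u=2 | in {} | out {0,1} | ==
  [4] u=0 | in {0,1} | out {0,1} | ==

Converged values:
  [0] {0,1}
  [1] {0,1}
  [2] {0,1}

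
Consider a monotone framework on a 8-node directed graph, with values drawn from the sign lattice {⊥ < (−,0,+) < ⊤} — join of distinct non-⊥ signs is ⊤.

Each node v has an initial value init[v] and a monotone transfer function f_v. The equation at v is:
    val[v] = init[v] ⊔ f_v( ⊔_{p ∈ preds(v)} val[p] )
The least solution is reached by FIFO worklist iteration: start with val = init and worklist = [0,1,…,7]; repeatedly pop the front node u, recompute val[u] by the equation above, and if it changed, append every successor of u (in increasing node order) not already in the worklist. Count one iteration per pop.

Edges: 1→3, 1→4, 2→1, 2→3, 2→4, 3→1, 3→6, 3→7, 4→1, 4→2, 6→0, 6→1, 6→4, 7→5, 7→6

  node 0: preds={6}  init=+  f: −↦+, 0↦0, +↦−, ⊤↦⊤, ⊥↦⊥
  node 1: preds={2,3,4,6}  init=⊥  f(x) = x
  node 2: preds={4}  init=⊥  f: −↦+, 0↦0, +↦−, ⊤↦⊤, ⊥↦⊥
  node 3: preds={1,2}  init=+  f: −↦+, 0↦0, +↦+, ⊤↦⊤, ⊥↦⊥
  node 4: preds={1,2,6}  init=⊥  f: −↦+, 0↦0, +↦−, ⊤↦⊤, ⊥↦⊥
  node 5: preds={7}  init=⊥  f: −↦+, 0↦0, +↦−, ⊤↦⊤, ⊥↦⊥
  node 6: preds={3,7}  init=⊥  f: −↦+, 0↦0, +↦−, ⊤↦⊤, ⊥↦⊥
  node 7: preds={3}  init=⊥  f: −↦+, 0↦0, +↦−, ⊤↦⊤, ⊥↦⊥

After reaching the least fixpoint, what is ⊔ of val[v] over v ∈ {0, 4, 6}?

Worklist (25 pops):
  #1 pop 0: in=⊥ → + (no change)
  #2 pop 1: in=+ → + (was ⊥); enqueue []
  #3 pop 2: in=⊥ → ⊥ (no change)
  #4 pop 3: in=+ → + (no change)
  #5 pop 4: in=+ → − (was ⊥); enqueue [1,2]
  #6 pop 5: in=⊥ → ⊥ (no change)
  #7 pop 6: in=+ → − (was ⊥); enqueue [0,4]
  #8 pop 7: in=+ → − (was ⊥); enqueue [5,6]
  #9 pop 1: in=⊤ → ⊤ (was +); enqueue [3]
  #10 pop 2: in=− → + (was ⊥); enqueue [1]
  #11 pop 0: in=− → + (no change)
  #12 pop 4: in=⊤ → ⊤ (was −); enqueue [2]
  #13 pop 5: in=− → + (was ⊥); enqueue []
  #14 pop 6: in=⊤ → ⊤ (was −); enqueue [0,4]
  #15 pop 3: in=⊤ → ⊤ (was +); enqueue [6,7]
  #16 pop 1: in=⊤ → ⊤ (no change)
  #17 pop 2: in=⊤ → ⊤ (was +); enqueue [1,3]
  #18 pop 0: in=⊤ → ⊤ (was +); enqueue []
  #19 pop 4: in=⊤ → ⊤ (no change)
  #20 pop 6: in=⊤ → ⊤ (no change)
  #21 pop 7: in=⊤ → ⊤ (was −); enqueue [5,6]
  #22 pop 1: in=⊤ → ⊤ (no change)
  #23 pop 3: in=⊤ → ⊤ (no change)
  #24 pop 5: in=⊤ → ⊤ (was +); enqueue []
  #25 pop 6: in=⊤ → ⊤ (no change)

Fixpoint:
  val[0] = ⊤
  val[1] = ⊤
  val[2] = ⊤
  val[3] = ⊤
  val[4] = ⊤
  val[5] = ⊤
  val[6] = ⊤
  val[7] = ⊤

⊤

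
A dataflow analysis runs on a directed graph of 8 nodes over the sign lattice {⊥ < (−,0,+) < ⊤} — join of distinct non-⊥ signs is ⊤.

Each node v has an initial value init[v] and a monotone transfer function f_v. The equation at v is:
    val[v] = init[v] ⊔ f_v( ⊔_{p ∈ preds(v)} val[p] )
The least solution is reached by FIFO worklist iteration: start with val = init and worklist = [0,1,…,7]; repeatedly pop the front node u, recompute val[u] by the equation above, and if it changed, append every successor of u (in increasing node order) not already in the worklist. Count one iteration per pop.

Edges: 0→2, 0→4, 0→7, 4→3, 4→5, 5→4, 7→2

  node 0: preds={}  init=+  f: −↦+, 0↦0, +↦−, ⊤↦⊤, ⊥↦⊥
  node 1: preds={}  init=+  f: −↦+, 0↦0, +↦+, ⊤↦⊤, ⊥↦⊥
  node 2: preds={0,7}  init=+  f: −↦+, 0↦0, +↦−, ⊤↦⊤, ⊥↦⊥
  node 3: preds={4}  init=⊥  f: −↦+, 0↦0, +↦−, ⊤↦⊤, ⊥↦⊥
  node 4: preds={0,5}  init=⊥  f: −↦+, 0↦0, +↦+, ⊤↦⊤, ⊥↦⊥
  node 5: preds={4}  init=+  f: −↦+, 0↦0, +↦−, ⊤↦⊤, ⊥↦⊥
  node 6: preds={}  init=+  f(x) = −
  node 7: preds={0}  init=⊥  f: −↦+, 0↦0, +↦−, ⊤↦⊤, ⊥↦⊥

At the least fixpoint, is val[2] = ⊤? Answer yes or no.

Trace (13 dequeues):
  [1] u=0 | in ⊥ | out + | ==
  [2] u=1 | in ⊥ | out + | ==
  [3] u=2 | in + | out ⊤ | prev + | push {}
  [4] u=3 | in ⊥ | out ⊥ | ==
  [5] u=4 | in + | out + | prev ⊥ | push {3}
  [6] u=5 | in + | out ⊤ | prev + | push {4}
  [7] u=6 | in ⊥ | out ⊤ | prev + | push {}
  [8] u=7 | in + | out − | prev ⊥ | push {2}
  [9] u=3 | in + | out − | prev ⊥ | push {}
  [10] u=4 | in ⊤ | out ⊤ | prev + | push {3,5}
  [11] u=2 | in ⊤ | out ⊤ | ==
  [12] u=3 | in ⊤ | out ⊤ | prev − | push {}
  [13] u=5 | in ⊤ | out ⊤ | ==

Converged values:
  [0] +
  [1] +
  [2] ⊤
  [3] ⊤
  [4] ⊤
  [5] ⊤
  [6] ⊤
  [7] −

yes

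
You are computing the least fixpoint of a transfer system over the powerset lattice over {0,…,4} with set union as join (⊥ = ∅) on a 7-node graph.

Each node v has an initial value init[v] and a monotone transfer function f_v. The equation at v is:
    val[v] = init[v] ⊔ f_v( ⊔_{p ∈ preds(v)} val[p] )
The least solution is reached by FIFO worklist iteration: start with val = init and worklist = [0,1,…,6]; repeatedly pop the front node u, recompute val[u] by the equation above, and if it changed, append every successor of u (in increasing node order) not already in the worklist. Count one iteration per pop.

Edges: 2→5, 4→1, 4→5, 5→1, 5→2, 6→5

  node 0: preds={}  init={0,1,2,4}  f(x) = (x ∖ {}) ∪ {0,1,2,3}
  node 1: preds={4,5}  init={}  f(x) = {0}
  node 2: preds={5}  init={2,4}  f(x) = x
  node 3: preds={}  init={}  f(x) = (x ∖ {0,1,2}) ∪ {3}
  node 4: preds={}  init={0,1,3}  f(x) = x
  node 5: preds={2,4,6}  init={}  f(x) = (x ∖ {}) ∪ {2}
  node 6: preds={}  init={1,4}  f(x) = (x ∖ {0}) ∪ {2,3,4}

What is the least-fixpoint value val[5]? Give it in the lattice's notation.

{0,1,2,3,4}

Iteration log — 10 steps:
  step 1. node 0  ⊔preds={}  new={0,1,2,3,4}  old={0,1,2,4}  +wl: 
  step 2. node 1  ⊔preds={0,1,3}  new={0}  old={}  +wl: 
  step 3. node 2  ⊔preds={}  new={2,4}  stable
  step 4. node 3  ⊔preds={}  new={3}  old={}  +wl: 
  step 5. node 4  ⊔preds={}  new={0,1,3}  stable
  step 6. node 5  ⊔preds={0,1,2,3,4}  new={0,1,2,3,4}  old={}  +wl: 1,2
  step 7. node 6  ⊔preds={}  new={1,2,3,4}  old={1,4}  +wl: 5
  step 8. node 1  ⊔preds={0,1,2,3,4}  new={0}  stable
  step 9. node 2  ⊔preds={0,1,2,3,4}  new={0,1,2,3,4}  old={2,4}  +wl: 
  step 10. node 5  ⊔preds={0,1,2,3,4}  new={0,1,2,3,4}  stable

Least fixpoint reached:
  node 0: {0,1,2,3,4}
  node 1: {0}
  node 2: {0,1,2,3,4}
  node 3: {3}
  node 4: {0,1,3}
  node 5: {0,1,2,3,4}
  node 6: {1,2,3,4}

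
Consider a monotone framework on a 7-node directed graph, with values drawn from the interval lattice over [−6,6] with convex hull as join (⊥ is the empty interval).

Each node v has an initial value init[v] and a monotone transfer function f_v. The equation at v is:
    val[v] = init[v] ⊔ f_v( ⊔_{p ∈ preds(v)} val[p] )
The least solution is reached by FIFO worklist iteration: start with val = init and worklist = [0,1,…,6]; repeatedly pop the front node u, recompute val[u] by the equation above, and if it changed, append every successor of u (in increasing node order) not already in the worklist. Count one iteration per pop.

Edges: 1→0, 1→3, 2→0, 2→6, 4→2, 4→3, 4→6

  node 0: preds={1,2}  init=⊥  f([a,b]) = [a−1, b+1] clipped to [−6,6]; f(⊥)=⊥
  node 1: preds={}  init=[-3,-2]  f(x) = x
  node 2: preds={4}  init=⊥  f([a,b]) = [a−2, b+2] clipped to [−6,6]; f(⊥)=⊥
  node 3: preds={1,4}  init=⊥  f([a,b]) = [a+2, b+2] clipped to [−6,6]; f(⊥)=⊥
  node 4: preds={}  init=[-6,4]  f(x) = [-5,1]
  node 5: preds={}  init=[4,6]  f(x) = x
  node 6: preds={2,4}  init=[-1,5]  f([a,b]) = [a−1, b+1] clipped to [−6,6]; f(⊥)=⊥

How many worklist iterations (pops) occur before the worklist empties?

8

Trace (8 dequeues):
  [1] u=0 | in [-3,-2] | out [-4,-1] | prev ⊥ | push {}
  [2] u=1 | in ⊥ | out [-3,-2] | ==
  [3] u=2 | in [-6,4] | out [-6,6] | prev ⊥ | push {0}
  [4] u=3 | in [-6,4] | out [-4,6] | prev ⊥ | push {}
  [5] u=4 | in ⊥ | out [-6,4] | ==
  [6] u=5 | in ⊥ | out [4,6] | ==
  [7] u=6 | in [-6,6] | out [-6,6] | prev [-1,5] | push {}
  [8] u=0 | in [-6,6] | out [-6,6] | prev [-4,-1] | push {}

Converged values:
  [0] [-6,6]
  [1] [-3,-2]
  [2] [-6,6]
  [3] [-4,6]
  [4] [-6,4]
  [5] [4,6]
  [6] [-6,6]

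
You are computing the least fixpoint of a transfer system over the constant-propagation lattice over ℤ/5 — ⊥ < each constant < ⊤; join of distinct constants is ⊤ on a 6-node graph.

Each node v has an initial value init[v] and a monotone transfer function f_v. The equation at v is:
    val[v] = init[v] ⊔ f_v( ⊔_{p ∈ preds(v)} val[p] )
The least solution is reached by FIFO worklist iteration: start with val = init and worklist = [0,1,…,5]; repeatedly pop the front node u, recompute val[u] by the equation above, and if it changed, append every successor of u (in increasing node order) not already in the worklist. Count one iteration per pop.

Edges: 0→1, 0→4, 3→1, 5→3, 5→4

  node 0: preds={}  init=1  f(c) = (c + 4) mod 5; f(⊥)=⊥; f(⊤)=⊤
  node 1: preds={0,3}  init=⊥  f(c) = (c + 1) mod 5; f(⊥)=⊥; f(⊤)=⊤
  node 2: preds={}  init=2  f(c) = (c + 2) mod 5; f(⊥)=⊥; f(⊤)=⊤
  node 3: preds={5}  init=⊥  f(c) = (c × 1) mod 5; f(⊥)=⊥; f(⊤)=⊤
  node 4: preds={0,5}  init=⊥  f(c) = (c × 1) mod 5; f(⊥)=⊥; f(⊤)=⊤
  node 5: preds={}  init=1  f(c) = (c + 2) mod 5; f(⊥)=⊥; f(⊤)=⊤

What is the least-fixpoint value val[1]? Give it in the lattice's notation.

Iteration log — 7 steps:
  step 1. node 0  ⊔preds=⊥  new=1  stable
  step 2. node 1  ⊔preds=1  new=2  old=⊥  +wl: 
  step 3. node 2  ⊔preds=⊥  new=2  stable
  step 4. node 3  ⊔preds=1  new=1  old=⊥  +wl: 1
  step 5. node 4  ⊔preds=1  new=1  old=⊥  +wl: 
  step 6. node 5  ⊔preds=⊥  new=1  stable
  step 7. node 1  ⊔preds=1  new=2  stable

Least fixpoint reached:
  node 0: 1
  node 1: 2
  node 2: 2
  node 3: 1
  node 4: 1
  node 5: 1

2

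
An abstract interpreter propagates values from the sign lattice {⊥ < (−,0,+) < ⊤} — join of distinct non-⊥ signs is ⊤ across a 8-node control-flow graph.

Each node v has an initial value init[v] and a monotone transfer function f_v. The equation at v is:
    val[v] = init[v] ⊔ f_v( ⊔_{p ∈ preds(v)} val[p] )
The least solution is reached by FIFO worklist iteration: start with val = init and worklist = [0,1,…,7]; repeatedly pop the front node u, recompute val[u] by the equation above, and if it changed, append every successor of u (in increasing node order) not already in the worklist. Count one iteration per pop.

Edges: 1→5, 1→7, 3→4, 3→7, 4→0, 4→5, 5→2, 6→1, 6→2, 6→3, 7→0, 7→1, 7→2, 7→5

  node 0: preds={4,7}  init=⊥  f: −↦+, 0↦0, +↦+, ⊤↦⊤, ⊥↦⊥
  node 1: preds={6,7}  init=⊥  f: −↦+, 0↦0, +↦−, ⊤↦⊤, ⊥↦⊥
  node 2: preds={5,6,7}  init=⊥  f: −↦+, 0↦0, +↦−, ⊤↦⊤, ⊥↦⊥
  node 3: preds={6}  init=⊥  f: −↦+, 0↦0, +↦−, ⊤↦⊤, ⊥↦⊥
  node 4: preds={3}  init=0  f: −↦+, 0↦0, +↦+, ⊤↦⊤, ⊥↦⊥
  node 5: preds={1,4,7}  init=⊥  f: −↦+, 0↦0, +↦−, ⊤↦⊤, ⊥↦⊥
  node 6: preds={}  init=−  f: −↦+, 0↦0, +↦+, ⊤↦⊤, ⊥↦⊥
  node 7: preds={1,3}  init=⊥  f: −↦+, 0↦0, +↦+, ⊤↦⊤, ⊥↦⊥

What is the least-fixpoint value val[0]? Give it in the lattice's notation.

Trace (17 dequeues):
  [1] u=0 | in 0 | out 0 | prev ⊥ | push {}
  [2] u=1 | in − | out + | prev ⊥ | push {}
  [3] u=2 | in − | out + | prev ⊥ | push {}
  [4] u=3 | in − | out + | prev ⊥ | push {}
  [5] u=4 | in + | out ⊤ | prev 0 | push {0}
  [6] u=5 | in ⊤ | out ⊤ | prev ⊥ | push {2}
  [7] u=6 | in ⊥ | out − | ==
  [8] u=7 | in + | out + | prev ⊥ | push {1,5}
  [9] u=0 | in ⊤ | out ⊤ | prev 0 | push {}
  [10] u=2 | in ⊤ | out ⊤ | prev + | push {}
  [11] u=1 | in ⊤ | out ⊤ | prev + | push {7}
  [12] u=5 | in ⊤ | out ⊤ | ==
  [13] u=7 | in ⊤ | out ⊤ | prev + | push {0,1,2,5}
  [14] u=0 | in ⊤ | out ⊤ | ==
  [15] u=1 | in ⊤ | out ⊤ | ==
  [16] u=2 | in ⊤ | out ⊤ | ==
  [17] u=5 | in ⊤ | out ⊤ | ==

Converged values:
  [0] ⊤
  [1] ⊤
  [2] ⊤
  [3] +
  [4] ⊤
  [5] ⊤
  [6] −
  [7] ⊤

⊤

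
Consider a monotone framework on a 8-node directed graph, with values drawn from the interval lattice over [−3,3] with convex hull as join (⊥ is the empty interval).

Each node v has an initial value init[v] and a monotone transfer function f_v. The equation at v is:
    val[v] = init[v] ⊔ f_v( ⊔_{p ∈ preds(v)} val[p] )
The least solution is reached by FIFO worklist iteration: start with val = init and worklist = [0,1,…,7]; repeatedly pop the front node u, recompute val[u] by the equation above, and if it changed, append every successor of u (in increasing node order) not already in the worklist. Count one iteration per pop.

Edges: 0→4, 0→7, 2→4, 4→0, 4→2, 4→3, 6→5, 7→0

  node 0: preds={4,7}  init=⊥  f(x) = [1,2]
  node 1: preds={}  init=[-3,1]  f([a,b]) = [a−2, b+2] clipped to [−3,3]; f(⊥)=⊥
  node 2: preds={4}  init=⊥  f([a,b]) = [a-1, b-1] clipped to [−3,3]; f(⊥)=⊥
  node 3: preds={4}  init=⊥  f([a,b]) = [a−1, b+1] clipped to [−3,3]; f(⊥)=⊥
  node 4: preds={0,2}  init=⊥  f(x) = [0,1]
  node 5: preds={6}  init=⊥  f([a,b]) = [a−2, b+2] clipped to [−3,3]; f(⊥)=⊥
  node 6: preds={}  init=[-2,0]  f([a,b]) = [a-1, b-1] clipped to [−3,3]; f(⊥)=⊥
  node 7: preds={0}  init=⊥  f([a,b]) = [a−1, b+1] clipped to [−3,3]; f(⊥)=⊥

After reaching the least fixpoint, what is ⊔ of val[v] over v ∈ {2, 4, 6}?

Worklist (12 pops):
  #1 pop 0: in=⊥ → [1,2] (was ⊥); enqueue []
  #2 pop 1: in=⊥ → [-3,1] (no change)
  #3 pop 2: in=⊥ → ⊥ (no change)
  #4 pop 3: in=⊥ → ⊥ (no change)
  #5 pop 4: in=[1,2] → [0,1] (was ⊥); enqueue [0,2,3]
  #6 pop 5: in=[-2,0] → [-3,2] (was ⊥); enqueue []
  #7 pop 6: in=⊥ → [-2,0] (no change)
  #8 pop 7: in=[1,2] → [0,3] (was ⊥); enqueue []
  #9 pop 0: in=[0,3] → [1,2] (no change)
  #10 pop 2: in=[0,1] → [-1,0] (was ⊥); enqueue [4]
  #11 pop 3: in=[0,1] → [-1,2] (was ⊥); enqueue []
  #12 pop 4: in=[-1,2] → [0,1] (no change)

Fixpoint:
  val[0] = [1,2]
  val[1] = [-3,1]
  val[2] = [-1,0]
  val[3] = [-1,2]
  val[4] = [0,1]
  val[5] = [-3,2]
  val[6] = [-2,0]
  val[7] = [0,3]

[-2,1]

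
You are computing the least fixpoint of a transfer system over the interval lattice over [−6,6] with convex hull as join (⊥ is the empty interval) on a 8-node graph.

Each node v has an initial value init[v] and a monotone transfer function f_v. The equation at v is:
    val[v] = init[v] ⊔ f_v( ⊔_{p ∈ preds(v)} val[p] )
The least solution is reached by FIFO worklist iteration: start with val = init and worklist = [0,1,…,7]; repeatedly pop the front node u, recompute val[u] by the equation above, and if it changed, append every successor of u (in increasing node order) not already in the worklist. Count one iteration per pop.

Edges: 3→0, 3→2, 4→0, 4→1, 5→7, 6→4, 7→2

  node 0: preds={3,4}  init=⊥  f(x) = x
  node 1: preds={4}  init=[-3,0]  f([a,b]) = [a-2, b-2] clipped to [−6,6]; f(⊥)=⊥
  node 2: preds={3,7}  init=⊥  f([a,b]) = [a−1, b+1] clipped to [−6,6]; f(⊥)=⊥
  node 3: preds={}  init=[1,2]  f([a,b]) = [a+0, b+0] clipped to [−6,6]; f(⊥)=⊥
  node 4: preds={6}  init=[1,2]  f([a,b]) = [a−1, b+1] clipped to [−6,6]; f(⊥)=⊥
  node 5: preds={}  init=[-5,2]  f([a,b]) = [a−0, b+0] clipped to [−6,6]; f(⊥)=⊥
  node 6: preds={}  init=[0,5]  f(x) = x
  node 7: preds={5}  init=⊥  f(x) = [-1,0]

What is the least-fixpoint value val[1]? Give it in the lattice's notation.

[-3,4]

Trace (11 dequeues):
  [1] u=0 | in [1,2] | out [1,2] | prev ⊥ | push {}
  [2] u=1 | in [1,2] | out [-3,0] | ==
  [3] u=2 | in [1,2] | out [0,3] | prev ⊥ | push {}
  [4] u=3 | in ⊥ | out [1,2] | ==
  [5] u=4 | in [0,5] | out [-1,6] | prev [1,2] | push {0,1}
  [6] u=5 | in ⊥ | out [-5,2] | ==
  [7] u=6 | in ⊥ | out [0,5] | ==
  [8] u=7 | in [-5,2] | out [-1,0] | prev ⊥ | push {2}
  [9] u=0 | in [-1,6] | out [-1,6] | prev [1,2] | push {}
  [10] u=1 | in [-1,6] | out [-3,4] | prev [-3,0] | push {}
  [11] u=2 | in [-1,2] | out [-2,3] | prev [0,3] | push {}

Converged values:
  [0] [-1,6]
  [1] [-3,4]
  [2] [-2,3]
  [3] [1,2]
  [4] [-1,6]
  [5] [-5,2]
  [6] [0,5]
  [7] [-1,0]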